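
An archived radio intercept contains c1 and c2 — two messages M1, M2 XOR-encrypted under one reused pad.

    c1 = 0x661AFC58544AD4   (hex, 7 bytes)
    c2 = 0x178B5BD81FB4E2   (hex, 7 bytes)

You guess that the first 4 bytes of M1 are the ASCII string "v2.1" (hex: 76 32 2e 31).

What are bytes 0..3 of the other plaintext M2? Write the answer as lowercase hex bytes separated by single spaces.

07 a3 89 b1

First, c1 ⊕ c2 = (M1 ⊕ K) ⊕ (M2 ⊕ K) = M1 ⊕ M2, so the key drops out. Then M2 = (M1 ⊕ M2) ⊕ M1 over the first 4 bytes.
byte 0: (66 xor 17) xor 76 = 71 xor 76 = 07
byte 1: (1a xor 8b) xor 32 = 91 xor 32 = a3
byte 2: (fc xor 5b) xor 2e = a7 xor 2e = 89
byte 3: (58 xor d8) xor 31 = 80 xor 31 = b1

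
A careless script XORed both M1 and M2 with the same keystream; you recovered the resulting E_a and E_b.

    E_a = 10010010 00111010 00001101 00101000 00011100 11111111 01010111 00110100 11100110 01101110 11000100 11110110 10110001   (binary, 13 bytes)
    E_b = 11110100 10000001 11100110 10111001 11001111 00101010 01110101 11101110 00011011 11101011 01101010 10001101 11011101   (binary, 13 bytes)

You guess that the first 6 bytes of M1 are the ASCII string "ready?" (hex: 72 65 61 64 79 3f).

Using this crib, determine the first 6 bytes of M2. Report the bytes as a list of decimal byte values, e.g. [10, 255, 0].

First, E_a ⊕ E_b = (M1 ⊕ K) ⊕ (M2 ⊕ K) = M1 ⊕ M2, so the key drops out. Then M2 = (M1 ⊕ M2) ⊕ M1 over the first 6 bytes.
byte 0: (92 XOR f4) XOR 72 = 66 XOR 72 = 14
byte 1: (3a XOR 81) XOR 65 = bb XOR 65 = de
byte 2: (0d XOR e6) XOR 61 = eb XOR 61 = 8a
byte 3: (28 XOR b9) XOR 64 = 91 XOR 64 = f5
byte 4: (1c XOR cf) XOR 79 = d3 XOR 79 = aa
byte 5: (ff XOR 2a) XOR 3f = d5 XOR 3f = ea

[20, 222, 138, 245, 170, 234]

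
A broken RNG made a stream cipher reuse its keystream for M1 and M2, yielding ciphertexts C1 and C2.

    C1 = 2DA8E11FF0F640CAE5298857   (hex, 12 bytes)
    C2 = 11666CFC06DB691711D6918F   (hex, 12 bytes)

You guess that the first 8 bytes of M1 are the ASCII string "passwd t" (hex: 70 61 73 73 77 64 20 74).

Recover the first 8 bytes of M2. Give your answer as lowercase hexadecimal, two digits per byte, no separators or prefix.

4caffe90814909a9

First, C1 ⊕ C2 = (M1 ⊕ K) ⊕ (M2 ⊕ K) = M1 ⊕ M2, so the key drops out. Then M2 = (M1 ⊕ M2) ⊕ M1 over the first 8 bytes.
byte 0: (2d ⊕ 11) ⊕ 70 = 3c ⊕ 70 = 4c
byte 1: (a8 ⊕ 66) ⊕ 61 = ce ⊕ 61 = af
byte 2: (e1 ⊕ 6c) ⊕ 73 = 8d ⊕ 73 = fe
byte 3: (1f ⊕ fc) ⊕ 73 = e3 ⊕ 73 = 90
byte 4: (f0 ⊕ 06) ⊕ 77 = f6 ⊕ 77 = 81
byte 5: (f6 ⊕ db) ⊕ 64 = 2d ⊕ 64 = 49
byte 6: (40 ⊕ 69) ⊕ 20 = 29 ⊕ 20 = 09
byte 7: (ca ⊕ 17) ⊕ 74 = dd ⊕ 74 = a9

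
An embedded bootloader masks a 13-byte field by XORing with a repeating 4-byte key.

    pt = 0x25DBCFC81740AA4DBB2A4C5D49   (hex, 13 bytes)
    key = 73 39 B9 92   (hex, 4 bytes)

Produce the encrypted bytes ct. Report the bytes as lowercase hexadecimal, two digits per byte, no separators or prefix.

The 4-byte key repeats, so the effective keystream is 73 39 b9 92 73 39 b9 92 73 39 b9 92 73.
byte 0: 00100101 XOR 01110011 = 01010110
byte 1: 11011011 XOR 00111001 = 11100010
byte 2: 11001111 XOR 10111001 = 01110110
byte 3: 11001000 XOR 10010010 = 01011010
byte 4: 00010111 XOR 01110011 = 01100100
byte 5: 01000000 XOR 00111001 = 01111001
byte 6: 10101010 XOR 10111001 = 00010011
byte 7: 01001101 XOR 10010010 = 11011111
byte 8: 10111011 XOR 01110011 = 11001000
byte 9: 00101010 XOR 00111001 = 00010011
byte 10: 01001100 XOR 10111001 = 11110101
byte 11: 01011101 XOR 10010010 = 11001111
byte 12: 01001001 XOR 01110011 = 00111010

56e2765a647913dfc813f5cf3a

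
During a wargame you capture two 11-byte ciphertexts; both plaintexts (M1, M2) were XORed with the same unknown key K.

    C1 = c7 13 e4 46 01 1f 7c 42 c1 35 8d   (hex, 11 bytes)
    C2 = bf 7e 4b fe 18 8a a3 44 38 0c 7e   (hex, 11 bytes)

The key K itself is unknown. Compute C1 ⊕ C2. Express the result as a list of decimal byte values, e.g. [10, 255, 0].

[120, 109, 175, 184, 25, 149, 223, 6, 249, 57, 243]

C1 ⊕ C2 = (M1 ⊕ K) ⊕ (M2 ⊕ K) = M1 ⊕ M2 — the shared key cancels under XOR.
199 XOR 191 = 120
 19 XOR 126 = 109
228 XOR  75 = 175
 70 XOR 254 = 184
  1 XOR  24 =  25
 31 XOR 138 = 149
124 XOR 163 = 223
 66 XOR  68 =   6
193 XOR  56 = 249
 53 XOR  12 =  57
141 XOR 126 = 243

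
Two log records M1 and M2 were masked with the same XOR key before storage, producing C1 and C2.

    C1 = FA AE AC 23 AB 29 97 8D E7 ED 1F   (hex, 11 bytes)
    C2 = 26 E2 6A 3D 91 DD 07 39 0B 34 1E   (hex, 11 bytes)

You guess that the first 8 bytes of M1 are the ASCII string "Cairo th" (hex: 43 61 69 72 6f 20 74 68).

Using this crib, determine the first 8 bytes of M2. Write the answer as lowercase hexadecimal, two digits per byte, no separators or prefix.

9f2daf6c55d4e4dc

First, C1 ⊕ C2 = (M1 ⊕ K) ⊕ (M2 ⊕ K) = M1 ⊕ M2, so the key drops out. Then M2 = (M1 ⊕ M2) ⊕ M1 over the first 8 bytes.
byte 0: (fa ⊕ 26) ⊕ 43 = dc ⊕ 43 = 9f
byte 1: (ae ⊕ e2) ⊕ 61 = 4c ⊕ 61 = 2d
byte 2: (ac ⊕ 6a) ⊕ 69 = c6 ⊕ 69 = af
byte 3: (23 ⊕ 3d) ⊕ 72 = 1e ⊕ 72 = 6c
byte 4: (ab ⊕ 91) ⊕ 6f = 3a ⊕ 6f = 55
byte 5: (29 ⊕ dd) ⊕ 20 = f4 ⊕ 20 = d4
byte 6: (97 ⊕ 07) ⊕ 74 = 90 ⊕ 74 = e4
byte 7: (8d ⊕ 39) ⊕ 68 = b4 ⊕ 68 = dc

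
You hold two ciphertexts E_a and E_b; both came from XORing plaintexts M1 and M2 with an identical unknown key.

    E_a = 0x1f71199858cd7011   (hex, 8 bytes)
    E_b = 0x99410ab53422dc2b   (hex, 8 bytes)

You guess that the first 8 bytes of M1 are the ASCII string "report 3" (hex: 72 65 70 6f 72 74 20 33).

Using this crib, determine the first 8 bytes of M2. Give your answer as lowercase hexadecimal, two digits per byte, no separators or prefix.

First, E_a ⊕ E_b = (M1 ⊕ K) ⊕ (M2 ⊕ K) = M1 ⊕ M2, so the key drops out. Then M2 = (M1 ⊕ M2) ⊕ M1 over the first 8 bytes.
byte 0: (1f XOR 99) XOR 72 = 86 XOR 72 = f4
byte 1: (71 XOR 41) XOR 65 = 30 XOR 65 = 55
byte 2: (19 XOR 0a) XOR 70 = 13 XOR 70 = 63
byte 3: (98 XOR b5) XOR 6f = 2d XOR 6f = 42
byte 4: (58 XOR 34) XOR 72 = 6c XOR 72 = 1e
byte 5: (cd XOR 22) XOR 74 = ef XOR 74 = 9b
byte 6: (70 XOR dc) XOR 20 = ac XOR 20 = 8c
byte 7: (11 XOR 2b) XOR 33 = 3a XOR 33 = 09

f45563421e9b8c09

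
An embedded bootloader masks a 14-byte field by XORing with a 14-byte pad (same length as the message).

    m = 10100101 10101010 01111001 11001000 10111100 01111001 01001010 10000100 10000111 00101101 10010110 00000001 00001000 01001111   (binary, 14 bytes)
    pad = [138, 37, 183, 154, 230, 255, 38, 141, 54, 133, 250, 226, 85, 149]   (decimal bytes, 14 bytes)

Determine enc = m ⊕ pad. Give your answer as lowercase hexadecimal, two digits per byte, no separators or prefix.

10100101 XOR 10001010 = 00101111
10101010 XOR 00100101 = 10001111
01111001 XOR 10110111 = 11001110
11001000 XOR 10011010 = 01010010
10111100 XOR 11100110 = 01011010
01111001 XOR 11111111 = 10000110
01001010 XOR 00100110 = 01101100
10000100 XOR 10001101 = 00001001
10000111 XOR 00110110 = 10110001
00101101 XOR 10000101 = 10101000
10010110 XOR 11111010 = 01101100
00000001 XOR 11100010 = 11100011
00001000 XOR 01010101 = 01011101
01001111 XOR 10010101 = 11011010

2f8fce525a866c09b1a86ce35dda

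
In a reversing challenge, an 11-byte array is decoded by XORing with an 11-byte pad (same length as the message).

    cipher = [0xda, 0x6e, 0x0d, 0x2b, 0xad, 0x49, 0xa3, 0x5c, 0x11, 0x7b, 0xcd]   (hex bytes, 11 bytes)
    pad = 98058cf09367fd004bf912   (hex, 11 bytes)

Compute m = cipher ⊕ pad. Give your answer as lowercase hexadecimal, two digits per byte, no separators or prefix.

XOR is its own inverse, so applying the key byte-wise gives the result directly.
byte 0: 11011010 ⊕ 10011000 = 01000010
byte 1: 01101110 ⊕ 00000101 = 01101011
byte 2: 00001101 ⊕ 10001100 = 10000001
byte 3: 00101011 ⊕ 11110000 = 11011011
byte 4: 10101101 ⊕ 10010011 = 00111110
byte 5: 01001001 ⊕ 01100111 = 00101110
byte 6: 10100011 ⊕ 11111101 = 01011110
byte 7: 01011100 ⊕ 00000000 = 01011100
byte 8: 00010001 ⊕ 01001011 = 01011010
byte 9: 01111011 ⊕ 11111001 = 10000010
byte 10: 11001101 ⊕ 00010010 = 11011111

426b81db3e2e5e5c5a82df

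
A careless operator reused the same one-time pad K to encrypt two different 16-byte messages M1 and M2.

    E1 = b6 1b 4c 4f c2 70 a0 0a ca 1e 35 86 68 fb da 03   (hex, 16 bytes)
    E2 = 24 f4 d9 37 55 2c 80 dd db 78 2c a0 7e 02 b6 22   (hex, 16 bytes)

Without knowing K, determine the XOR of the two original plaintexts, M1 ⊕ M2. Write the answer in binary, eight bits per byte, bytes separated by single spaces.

E1 ⊕ E2 = (M1 ⊕ K) ⊕ (M2 ⊕ K) = M1 ⊕ M2 — the shared key cancels under XOR.
byte 0: b6 xor 24 = 92
byte 1: 1b xor f4 = ef
byte 2: 4c xor d9 = 95
byte 3: 4f xor 37 = 78
byte 4: c2 xor 55 = 97
byte 5: 70 xor 2c = 5c
byte 6: a0 xor 80 = 20
byte 7: 0a xor dd = d7
byte 8: ca xor db = 11
byte 9: 1e xor 78 = 66
byte 10: 35 xor 2c = 19
byte 11: 86 xor a0 = 26
byte 12: 68 xor 7e = 16
byte 13: fb xor 02 = f9
byte 14: da xor b6 = 6c
byte 15: 03 xor 22 = 21

10010010 11101111 10010101 01111000 10010111 01011100 00100000 11010111 00010001 01100110 00011001 00100110 00010110 11111001 01101100 00100001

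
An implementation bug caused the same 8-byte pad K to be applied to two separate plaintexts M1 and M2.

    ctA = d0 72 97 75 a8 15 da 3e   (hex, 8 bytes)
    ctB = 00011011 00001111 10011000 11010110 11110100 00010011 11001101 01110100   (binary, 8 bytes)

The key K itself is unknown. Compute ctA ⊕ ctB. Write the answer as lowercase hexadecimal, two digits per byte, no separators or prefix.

cb7d0fa35c06174a

ctA ⊕ ctB = (M1 ⊕ K) ⊕ (M2 ⊕ K) = M1 ⊕ M2 — the shared key cancels under XOR.
byte 0: d0 ⊕ 1b = cb
byte 1: 72 ⊕ 0f = 7d
byte 2: 97 ⊕ 98 = 0f
byte 3: 75 ⊕ d6 = a3
byte 4: a8 ⊕ f4 = 5c
byte 5: 15 ⊕ 13 = 06
byte 6: da ⊕ cd = 17
byte 7: 3e ⊕ 74 = 4a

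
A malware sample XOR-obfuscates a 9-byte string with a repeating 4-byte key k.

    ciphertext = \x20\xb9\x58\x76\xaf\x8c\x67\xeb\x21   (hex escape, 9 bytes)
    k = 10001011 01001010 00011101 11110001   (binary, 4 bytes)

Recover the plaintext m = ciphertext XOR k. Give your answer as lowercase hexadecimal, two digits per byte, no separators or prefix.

abf3458724c67a1aaa

The 4-byte key repeats, so the effective keystream is 8b 4a 1d f1 8b 4a 1d f1 8b.
byte 0: 20 XOR 8b = ab
byte 1: b9 XOR 4a = f3
byte 2: 58 XOR 1d = 45
byte 3: 76 XOR f1 = 87
byte 4: af XOR 8b = 24
byte 5: 8c XOR 4a = c6
byte 6: 67 XOR 1d = 7a
byte 7: eb XOR f1 = 1a
byte 8: 21 XOR 8b = aa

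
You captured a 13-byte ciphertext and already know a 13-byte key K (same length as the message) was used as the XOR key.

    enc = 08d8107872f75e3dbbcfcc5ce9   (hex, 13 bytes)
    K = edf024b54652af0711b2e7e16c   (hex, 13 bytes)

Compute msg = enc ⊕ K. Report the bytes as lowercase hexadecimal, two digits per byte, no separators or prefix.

XOR is its own inverse, so applying the key byte-wise gives the result directly.
08 ⊕ ed = e5
d8 ⊕ f0 = 28
10 ⊕ 24 = 34
78 ⊕ b5 = cd
72 ⊕ 46 = 34
f7 ⊕ 52 = a5
5e ⊕ af = f1
3d ⊕ 07 = 3a
bb ⊕ 11 = aa
cf ⊕ b2 = 7d
cc ⊕ e7 = 2b
5c ⊕ e1 = bd
e9 ⊕ 6c = 85

e52834cd34a5f13aaa7d2bbd85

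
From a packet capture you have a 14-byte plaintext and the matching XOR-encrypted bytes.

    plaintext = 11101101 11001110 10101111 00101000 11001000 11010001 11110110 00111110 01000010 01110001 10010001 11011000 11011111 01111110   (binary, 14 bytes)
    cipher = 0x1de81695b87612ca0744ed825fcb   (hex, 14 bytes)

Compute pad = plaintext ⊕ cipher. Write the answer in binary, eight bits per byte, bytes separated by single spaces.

Since cipher = plaintext ⊕ pad, XORing both sides with plaintext gives pad = plaintext ⊕ cipher.
237 XOR  29 = 240
206 XOR 232 =  38
175 XOR  22 = 185
 40 XOR 149 = 189
200 XOR 184 = 112
209 XOR 118 = 167
246 XOR  18 = 228
 62 XOR 202 = 244
 66 XOR   7 =  69
113 XOR  68 =  53
145 XOR 237 = 124
216 XOR 130 =  90
223 XOR  95 = 128
126 XOR 203 = 181

11110000 00100110 10111001 10111101 01110000 10100111 11100100 11110100 01000101 00110101 01111100 01011010 10000000 10110101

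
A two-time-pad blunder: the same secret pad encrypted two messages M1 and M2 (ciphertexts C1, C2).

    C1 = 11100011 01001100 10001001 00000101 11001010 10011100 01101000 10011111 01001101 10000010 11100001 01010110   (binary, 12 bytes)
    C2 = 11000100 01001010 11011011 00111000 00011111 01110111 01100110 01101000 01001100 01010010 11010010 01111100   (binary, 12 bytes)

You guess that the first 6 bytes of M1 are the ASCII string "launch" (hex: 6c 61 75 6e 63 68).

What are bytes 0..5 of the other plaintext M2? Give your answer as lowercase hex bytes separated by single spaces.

4b 67 27 53 b6 83

First, C1 ⊕ C2 = (M1 ⊕ K) ⊕ (M2 ⊕ K) = M1 ⊕ M2, so the key drops out. Then M2 = (M1 ⊕ M2) ⊕ M1 over the first 6 bytes.
byte 0: (e3 ⊕ c4) ⊕ 6c = 27 ⊕ 6c = 4b
byte 1: (4c ⊕ 4a) ⊕ 61 = 06 ⊕ 61 = 67
byte 2: (89 ⊕ db) ⊕ 75 = 52 ⊕ 75 = 27
byte 3: (05 ⊕ 38) ⊕ 6e = 3d ⊕ 6e = 53
byte 4: (ca ⊕ 1f) ⊕ 63 = d5 ⊕ 63 = b6
byte 5: (9c ⊕ 77) ⊕ 68 = eb ⊕ 68 = 83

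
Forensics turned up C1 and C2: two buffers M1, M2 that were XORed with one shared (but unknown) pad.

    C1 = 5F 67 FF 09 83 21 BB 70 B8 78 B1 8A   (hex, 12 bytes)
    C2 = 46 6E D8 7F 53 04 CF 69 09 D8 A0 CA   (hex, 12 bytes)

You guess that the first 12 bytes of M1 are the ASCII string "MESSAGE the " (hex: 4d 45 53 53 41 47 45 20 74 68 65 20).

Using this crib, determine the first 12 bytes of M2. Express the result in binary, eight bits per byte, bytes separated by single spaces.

01010100 01001100 01110100 00100101 10010001 01100010 00110001 00111001 11000101 11001000 01110100 01100000

First, C1 ⊕ C2 = (M1 ⊕ K) ⊕ (M2 ⊕ K) = M1 ⊕ M2, so the key drops out. Then M2 = (M1 ⊕ M2) ⊕ M1 over the first 12 bytes.
byte 0: (5f xor 46) xor 4d = 19 xor 4d = 54
byte 1: (67 xor 6e) xor 45 = 09 xor 45 = 4c
byte 2: (ff xor d8) xor 53 = 27 xor 53 = 74
byte 3: (09 xor 7f) xor 53 = 76 xor 53 = 25
byte 4: (83 xor 53) xor 41 = d0 xor 41 = 91
byte 5: (21 xor 04) xor 47 = 25 xor 47 = 62
byte 6: (bb xor cf) xor 45 = 74 xor 45 = 31
byte 7: (70 xor 69) xor 20 = 19 xor 20 = 39
byte 8: (b8 xor 09) xor 74 = b1 xor 74 = c5
byte 9: (78 xor d8) xor 68 = a0 xor 68 = c8
byte 10: (b1 xor a0) xor 65 = 11 xor 65 = 74
byte 11: (8a xor ca) xor 20 = 40 xor 20 = 60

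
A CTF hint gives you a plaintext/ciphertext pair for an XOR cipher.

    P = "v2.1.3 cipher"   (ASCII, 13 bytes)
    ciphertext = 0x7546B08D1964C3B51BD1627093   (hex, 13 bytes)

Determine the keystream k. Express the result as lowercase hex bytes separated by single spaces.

03 74 9e bc 37 57 e3 d6 72 a1 0a 15 e1

Since ciphertext = P ⊕ k, XORing both sides with P gives k = P ⊕ ciphertext.
76 XOR 75 = 03
32 XOR 46 = 74
2e XOR b0 = 9e
31 XOR 8d = bc
2e XOR 19 = 37
33 XOR 64 = 57
20 XOR c3 = e3
63 XOR b5 = d6
69 XOR 1b = 72
70 XOR d1 = a1
68 XOR 62 = 0a
65 XOR 70 = 15
72 XOR 93 = e1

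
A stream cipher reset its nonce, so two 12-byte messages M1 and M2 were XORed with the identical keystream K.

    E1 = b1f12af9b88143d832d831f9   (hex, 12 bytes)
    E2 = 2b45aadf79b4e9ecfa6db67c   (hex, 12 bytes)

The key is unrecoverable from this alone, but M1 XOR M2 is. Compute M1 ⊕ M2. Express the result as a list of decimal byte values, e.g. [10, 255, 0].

[154, 180, 128, 38, 193, 53, 170, 52, 200, 181, 135, 133]

E1 ⊕ E2 = (M1 ⊕ K) ⊕ (M2 ⊕ K) = M1 ⊕ M2 — the shared key cancels under XOR.
177 xor  43 = 154
241 xor  69 = 180
 42 xor 170 = 128
249 xor 223 =  38
184 xor 121 = 193
129 xor 180 =  53
 67 xor 233 = 170
216 xor 236 =  52
 50 xor 250 = 200
216 xor 109 = 181
 49 xor 182 = 135
249 xor 124 = 133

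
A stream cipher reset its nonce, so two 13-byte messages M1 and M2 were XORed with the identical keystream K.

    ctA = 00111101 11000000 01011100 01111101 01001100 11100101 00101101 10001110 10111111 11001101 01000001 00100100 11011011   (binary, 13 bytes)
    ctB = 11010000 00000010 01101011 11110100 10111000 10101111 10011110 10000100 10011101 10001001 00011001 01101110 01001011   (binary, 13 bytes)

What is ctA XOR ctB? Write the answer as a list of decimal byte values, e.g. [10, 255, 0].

ctA ⊕ ctB = (M1 ⊕ K) ⊕ (M2 ⊕ K) = M1 ⊕ M2 — the shared key cancels under XOR.
3d ⊕ d0 = ed
c0 ⊕ 02 = c2
5c ⊕ 6b = 37
7d ⊕ f4 = 89
4c ⊕ b8 = f4
e5 ⊕ af = 4a
2d ⊕ 9e = b3
8e ⊕ 84 = 0a
bf ⊕ 9d = 22
cd ⊕ 89 = 44
41 ⊕ 19 = 58
24 ⊕ 6e = 4a
db ⊕ 4b = 90

[237, 194, 55, 137, 244, 74, 179, 10, 34, 68, 88, 74, 144]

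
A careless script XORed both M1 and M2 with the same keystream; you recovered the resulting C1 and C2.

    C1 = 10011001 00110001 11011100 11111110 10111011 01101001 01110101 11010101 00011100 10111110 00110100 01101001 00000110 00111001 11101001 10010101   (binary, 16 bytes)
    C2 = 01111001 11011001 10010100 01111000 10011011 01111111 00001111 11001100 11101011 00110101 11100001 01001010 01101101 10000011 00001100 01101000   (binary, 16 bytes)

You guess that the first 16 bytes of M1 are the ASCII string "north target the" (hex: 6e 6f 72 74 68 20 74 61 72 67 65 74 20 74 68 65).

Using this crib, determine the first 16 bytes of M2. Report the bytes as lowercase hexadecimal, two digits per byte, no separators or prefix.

First, C1 ⊕ C2 = (M1 ⊕ K) ⊕ (M2 ⊕ K) = M1 ⊕ M2, so the key drops out. Then M2 = (M1 ⊕ M2) ⊕ M1 over the first 16 bytes.
byte 0: (99 ^ 79) ^ 6e = e0 ^ 6e = 8e
byte 1: (31 ^ d9) ^ 6f = e8 ^ 6f = 87
byte 2: (dc ^ 94) ^ 72 = 48 ^ 72 = 3a
byte 3: (fe ^ 78) ^ 74 = 86 ^ 74 = f2
byte 4: (bb ^ 9b) ^ 68 = 20 ^ 68 = 48
byte 5: (69 ^ 7f) ^ 20 = 16 ^ 20 = 36
byte 6: (75 ^ 0f) ^ 74 = 7a ^ 74 = 0e
byte 7: (d5 ^ cc) ^ 61 = 19 ^ 61 = 78
byte 8: (1c ^ eb) ^ 72 = f7 ^ 72 = 85
byte 9: (be ^ 35) ^ 67 = 8b ^ 67 = ec
byte 10: (34 ^ e1) ^ 65 = d5 ^ 65 = b0
byte 11: (69 ^ 4a) ^ 74 = 23 ^ 74 = 57
byte 12: (06 ^ 6d) ^ 20 = 6b ^ 20 = 4b
byte 13: (39 ^ 83) ^ 74 = ba ^ 74 = ce
byte 14: (e9 ^ 0c) ^ 68 = e5 ^ 68 = 8d
byte 15: (95 ^ 68) ^ 65 = fd ^ 65 = 98

8e873af248360e7885ecb0574bce8d98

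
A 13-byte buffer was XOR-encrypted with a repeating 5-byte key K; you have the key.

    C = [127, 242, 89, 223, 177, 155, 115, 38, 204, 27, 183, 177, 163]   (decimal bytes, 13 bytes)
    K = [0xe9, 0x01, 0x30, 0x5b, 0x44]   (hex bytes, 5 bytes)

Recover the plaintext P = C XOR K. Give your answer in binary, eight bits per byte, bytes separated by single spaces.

10010110 11110011 01101001 10000100 11110101 01110010 01110010 00010110 10010111 01011111 01011110 10110000 10010011

The 5-byte key repeats, so the effective keystream is e9 01 30 5b 44 e9 01 30 5b 44 e9 01 30.
byte 0: 7f XOR e9 = 96
byte 1: f2 XOR 01 = f3
byte 2: 59 XOR 30 = 69
byte 3: df XOR 5b = 84
byte 4: b1 XOR 44 = f5
byte 5: 9b XOR e9 = 72
byte 6: 73 XOR 01 = 72
byte 7: 26 XOR 30 = 16
byte 8: cc XOR 5b = 97
byte 9: 1b XOR 44 = 5f
byte 10: b7 XOR e9 = 5e
byte 11: b1 XOR 01 = b0
byte 12: a3 XOR 30 = 93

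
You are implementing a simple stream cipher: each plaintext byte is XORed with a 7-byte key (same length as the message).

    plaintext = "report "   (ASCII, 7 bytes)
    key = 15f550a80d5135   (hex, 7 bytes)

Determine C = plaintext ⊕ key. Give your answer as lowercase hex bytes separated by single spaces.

XOR is its own inverse, so applying the key byte-wise gives the result directly.
byte 0: 72 ^ 15 = 67
byte 1: 65 ^ f5 = 90
byte 2: 70 ^ 50 = 20
byte 3: 6f ^ a8 = c7
byte 4: 72 ^ 0d = 7f
byte 5: 74 ^ 51 = 25
byte 6: 20 ^ 35 = 15

67 90 20 c7 7f 25 15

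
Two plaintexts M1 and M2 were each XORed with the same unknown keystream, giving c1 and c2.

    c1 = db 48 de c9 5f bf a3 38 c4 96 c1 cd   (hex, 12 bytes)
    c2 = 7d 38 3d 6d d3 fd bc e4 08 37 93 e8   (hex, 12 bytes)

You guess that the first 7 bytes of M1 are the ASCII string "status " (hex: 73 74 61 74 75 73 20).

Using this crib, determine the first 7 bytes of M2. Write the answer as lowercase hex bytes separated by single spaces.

First, c1 ⊕ c2 = (M1 ⊕ K) ⊕ (M2 ⊕ K) = M1 ⊕ M2, so the key drops out. Then M2 = (M1 ⊕ M2) ⊕ M1 over the first 7 bytes.
byte 0: (db ⊕ 7d) ⊕ 73 = a6 ⊕ 73 = d5
byte 1: (48 ⊕ 38) ⊕ 74 = 70 ⊕ 74 = 04
byte 2: (de ⊕ 3d) ⊕ 61 = e3 ⊕ 61 = 82
byte 3: (c9 ⊕ 6d) ⊕ 74 = a4 ⊕ 74 = d0
byte 4: (5f ⊕ d3) ⊕ 75 = 8c ⊕ 75 = f9
byte 5: (bf ⊕ fd) ⊕ 73 = 42 ⊕ 73 = 31
byte 6: (a3 ⊕ bc) ⊕ 20 = 1f ⊕ 20 = 3f

d5 04 82 d0 f9 31 3f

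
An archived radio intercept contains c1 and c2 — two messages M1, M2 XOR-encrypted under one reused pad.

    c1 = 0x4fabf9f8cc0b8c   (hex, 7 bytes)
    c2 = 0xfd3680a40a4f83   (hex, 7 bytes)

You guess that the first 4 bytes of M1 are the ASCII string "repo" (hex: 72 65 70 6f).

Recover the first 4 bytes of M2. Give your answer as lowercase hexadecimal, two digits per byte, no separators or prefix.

c0f80933

First, c1 ⊕ c2 = (M1 ⊕ K) ⊕ (M2 ⊕ K) = M1 ⊕ M2, so the key drops out. Then M2 = (M1 ⊕ M2) ⊕ M1 over the first 4 bytes.
byte 0: (4f ^ fd) ^ 72 = b2 ^ 72 = c0
byte 1: (ab ^ 36) ^ 65 = 9d ^ 65 = f8
byte 2: (f9 ^ 80) ^ 70 = 79 ^ 70 = 09
byte 3: (f8 ^ a4) ^ 6f = 5c ^ 6f = 33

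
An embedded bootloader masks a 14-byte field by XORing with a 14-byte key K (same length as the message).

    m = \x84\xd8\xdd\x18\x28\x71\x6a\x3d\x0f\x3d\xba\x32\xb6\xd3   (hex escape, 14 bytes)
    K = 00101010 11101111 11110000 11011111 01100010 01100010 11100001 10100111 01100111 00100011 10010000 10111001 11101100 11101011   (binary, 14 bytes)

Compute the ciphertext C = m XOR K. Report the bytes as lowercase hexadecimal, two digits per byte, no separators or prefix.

ae372dc74a138b9a681e2a8b5a38

XOR is its own inverse, so applying the key byte-wise gives the result directly.
84 ^ 2a = ae
d8 ^ ef = 37
dd ^ f0 = 2d
18 ^ df = c7
28 ^ 62 = 4a
71 ^ 62 = 13
6a ^ e1 = 8b
3d ^ a7 = 9a
0f ^ 67 = 68
3d ^ 23 = 1e
ba ^ 90 = 2a
32 ^ b9 = 8b
b6 ^ ec = 5a
d3 ^ eb = 38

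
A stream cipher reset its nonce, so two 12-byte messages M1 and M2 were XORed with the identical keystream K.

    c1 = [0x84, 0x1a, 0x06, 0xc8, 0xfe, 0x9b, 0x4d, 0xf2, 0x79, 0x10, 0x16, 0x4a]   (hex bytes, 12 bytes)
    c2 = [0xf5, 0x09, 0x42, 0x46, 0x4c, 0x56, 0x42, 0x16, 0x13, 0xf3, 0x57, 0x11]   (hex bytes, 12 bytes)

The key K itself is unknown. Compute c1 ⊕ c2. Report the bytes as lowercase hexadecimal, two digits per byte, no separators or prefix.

7113448eb2cd0fe46ae3415b

c1 ⊕ c2 = (M1 ⊕ K) ⊕ (M2 ⊕ K) = M1 ⊕ M2 — the shared key cancels under XOR.
132 ⊕ 245 = 113
 26 ⊕   9 =  19
  6 ⊕  66 =  68
200 ⊕  70 = 142
254 ⊕  76 = 178
155 ⊕  86 = 205
 77 ⊕  66 =  15
242 ⊕  22 = 228
121 ⊕  19 = 106
 16 ⊕ 243 = 227
 22 ⊕  87 =  65
 74 ⊕  17 =  91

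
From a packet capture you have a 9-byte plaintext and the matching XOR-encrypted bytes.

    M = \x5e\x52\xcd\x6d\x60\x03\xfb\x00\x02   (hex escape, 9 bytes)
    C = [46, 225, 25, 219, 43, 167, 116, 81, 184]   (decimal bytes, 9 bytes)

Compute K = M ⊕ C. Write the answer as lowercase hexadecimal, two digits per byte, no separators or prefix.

70b3d4b64ba48f51ba

Since C = M ⊕ K, XORing both sides with M gives K = M ⊕ C.
byte 0: 5e ⊕ 2e = 70
byte 1: 52 ⊕ e1 = b3
byte 2: cd ⊕ 19 = d4
byte 3: 6d ⊕ db = b6
byte 4: 60 ⊕ 2b = 4b
byte 5: 03 ⊕ a7 = a4
byte 6: fb ⊕ 74 = 8f
byte 7: 00 ⊕ 51 = 51
byte 8: 02 ⊕ b8 = ba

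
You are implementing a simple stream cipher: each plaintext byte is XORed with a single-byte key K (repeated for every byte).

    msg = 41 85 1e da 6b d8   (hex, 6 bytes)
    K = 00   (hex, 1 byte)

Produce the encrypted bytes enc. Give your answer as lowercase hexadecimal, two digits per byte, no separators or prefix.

The 1-byte key repeats, so the effective keystream is 00 00 00 00 00 00.
byte 0:  65 XOR   0 =  65
byte 1: 133 XOR   0 = 133
byte 2:  30 XOR   0 =  30
byte 3: 218 XOR   0 = 218
byte 4: 107 XOR   0 = 107
byte 5: 216 XOR   0 = 216

41851eda6bd8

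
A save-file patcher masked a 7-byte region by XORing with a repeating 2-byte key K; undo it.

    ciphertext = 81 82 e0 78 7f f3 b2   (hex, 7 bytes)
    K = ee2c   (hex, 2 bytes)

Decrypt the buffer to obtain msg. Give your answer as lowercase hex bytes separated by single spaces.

The 2-byte key repeats, so the effective keystream is ee 2c ee 2c ee 2c ee.
byte 0: 129 XOR 238 = 111
byte 1: 130 XOR  44 = 174
byte 2: 224 XOR 238 =  14
byte 3: 120 XOR  44 =  84
byte 4: 127 XOR 238 = 145
byte 5: 243 XOR  44 = 223
byte 6: 178 XOR 238 =  92

6f ae 0e 54 91 df 5c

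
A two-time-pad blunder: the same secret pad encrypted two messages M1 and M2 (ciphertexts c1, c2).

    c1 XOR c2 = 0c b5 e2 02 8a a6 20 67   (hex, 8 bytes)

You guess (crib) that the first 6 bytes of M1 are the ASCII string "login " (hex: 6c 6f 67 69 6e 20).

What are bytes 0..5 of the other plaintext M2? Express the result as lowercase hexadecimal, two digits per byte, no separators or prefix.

Since c1 ⊕ c2 = M1 ⊕ M2, XORing with the guessed M1 bytes yields the corresponding M2 bytes: M2 = (c1 ⊕ c2) ⊕ M1.
byte 0: 00001100 ⊕ 01101100 = 01100000
byte 1: 10110101 ⊕ 01101111 = 11011010
byte 2: 11100010 ⊕ 01100111 = 10000101
byte 3: 00000010 ⊕ 01101001 = 01101011
byte 4: 10001010 ⊕ 01101110 = 11100100
byte 5: 10100110 ⊕ 00100000 = 10000110

60da856be486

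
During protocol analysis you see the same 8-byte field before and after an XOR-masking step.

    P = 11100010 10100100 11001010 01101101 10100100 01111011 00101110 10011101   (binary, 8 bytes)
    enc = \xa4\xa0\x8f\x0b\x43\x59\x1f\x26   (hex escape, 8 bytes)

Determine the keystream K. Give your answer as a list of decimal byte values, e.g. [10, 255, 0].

Since enc = P ⊕ K, XORing both sides with P gives K = P ⊕ enc.
226 ⊕ 164 =  70
164 ⊕ 160 =   4
202 ⊕ 143 =  69
109 ⊕  11 = 102
164 ⊕  67 = 231
123 ⊕  89 =  34
 46 ⊕  31 =  49
157 ⊕  38 = 187

[70, 4, 69, 102, 231, 34, 49, 187]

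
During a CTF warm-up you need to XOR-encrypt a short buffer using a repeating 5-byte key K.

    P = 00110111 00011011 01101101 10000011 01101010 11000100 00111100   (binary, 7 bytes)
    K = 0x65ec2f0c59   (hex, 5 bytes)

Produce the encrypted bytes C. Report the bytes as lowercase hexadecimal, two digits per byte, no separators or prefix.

The 5-byte key repeats, so the effective keystream is 65 ec 2f 0c 59 65 ec.
byte 0: 37 XOR 65 = 52
byte 1: 1b XOR ec = f7
byte 2: 6d XOR 2f = 42
byte 3: 83 XOR 0c = 8f
byte 4: 6a XOR 59 = 33
byte 5: c4 XOR 65 = a1
byte 6: 3c XOR ec = d0

52f7428f33a1d0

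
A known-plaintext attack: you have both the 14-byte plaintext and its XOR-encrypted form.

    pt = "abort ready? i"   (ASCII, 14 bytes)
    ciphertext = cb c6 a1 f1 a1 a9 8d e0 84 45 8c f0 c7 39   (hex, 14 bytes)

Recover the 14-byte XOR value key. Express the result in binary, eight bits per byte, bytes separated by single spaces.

10101010 10100100 11001110 10000011 11010101 10001001 11111111 10000101 11100101 00100001 11110101 11001111 11100111 01010000

Since ciphertext = pt ⊕ key, XORing both sides with pt gives key = pt ⊕ ciphertext.
61 xor cb = aa
62 xor c6 = a4
6f xor a1 = ce
72 xor f1 = 83
74 xor a1 = d5
20 xor a9 = 89
72 xor 8d = ff
65 xor e0 = 85
61 xor 84 = e5
64 xor 45 = 21
79 xor 8c = f5
3f xor f0 = cf
20 xor c7 = e7
69 xor 39 = 50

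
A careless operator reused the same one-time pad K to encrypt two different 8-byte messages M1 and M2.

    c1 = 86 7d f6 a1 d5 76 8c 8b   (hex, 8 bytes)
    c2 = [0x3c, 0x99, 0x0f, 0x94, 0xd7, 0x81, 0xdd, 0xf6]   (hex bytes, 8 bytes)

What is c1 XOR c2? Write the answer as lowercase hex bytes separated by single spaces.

c1 ⊕ c2 = (M1 ⊕ K) ⊕ (M2 ⊕ K) = M1 ⊕ M2 — the shared key cancels under XOR.
86 ⊕ 3c = ba
7d ⊕ 99 = e4
f6 ⊕ 0f = f9
a1 ⊕ 94 = 35
d5 ⊕ d7 = 02
76 ⊕ 81 = f7
8c ⊕ dd = 51
8b ⊕ f6 = 7d

ba e4 f9 35 02 f7 51 7d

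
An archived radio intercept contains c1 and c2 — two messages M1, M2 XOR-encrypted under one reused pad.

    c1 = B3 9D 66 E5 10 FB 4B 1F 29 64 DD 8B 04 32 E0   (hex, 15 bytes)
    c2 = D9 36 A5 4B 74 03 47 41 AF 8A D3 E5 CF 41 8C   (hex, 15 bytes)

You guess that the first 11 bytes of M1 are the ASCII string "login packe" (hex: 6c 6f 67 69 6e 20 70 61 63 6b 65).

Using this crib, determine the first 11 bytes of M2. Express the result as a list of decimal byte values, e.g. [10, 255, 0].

First, c1 ⊕ c2 = (M1 ⊕ K) ⊕ (M2 ⊕ K) = M1 ⊕ M2, so the key drops out. Then M2 = (M1 ⊕ M2) ⊕ M1 over the first 11 bytes.
byte 0: (b3 XOR d9) XOR 6c = 6a XOR 6c = 06
byte 1: (9d XOR 36) XOR 6f = ab XOR 6f = c4
byte 2: (66 XOR a5) XOR 67 = c3 XOR 67 = a4
byte 3: (e5 XOR 4b) XOR 69 = ae XOR 69 = c7
byte 4: (10 XOR 74) XOR 6e = 64 XOR 6e = 0a
byte 5: (fb XOR 03) XOR 20 = f8 XOR 20 = d8
byte 6: (4b XOR 47) XOR 70 = 0c XOR 70 = 7c
byte 7: (1f XOR 41) XOR 61 = 5e XOR 61 = 3f
byte 8: (29 XOR af) XOR 63 = 86 XOR 63 = e5
byte 9: (64 XOR 8a) XOR 6b = ee XOR 6b = 85
byte 10: (dd XOR d3) XOR 65 = 0e XOR 65 = 6b

[6, 196, 164, 199, 10, 216, 124, 63, 229, 133, 107]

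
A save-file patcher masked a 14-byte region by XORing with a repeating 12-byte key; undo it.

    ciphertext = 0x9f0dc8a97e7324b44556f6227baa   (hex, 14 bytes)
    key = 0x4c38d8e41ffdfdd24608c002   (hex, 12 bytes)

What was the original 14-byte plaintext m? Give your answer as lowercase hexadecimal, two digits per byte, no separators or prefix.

d335104d618ed966035e36203792

The 12-byte key repeats, so the effective keystream is 4c 38 d8 e4 1f fd fd d2 46 08 c0 02 4c 38.
byte 0: 10011111 XOR 01001100 = 11010011
byte 1: 00001101 XOR 00111000 = 00110101
byte 2: 11001000 XOR 11011000 = 00010000
byte 3: 10101001 XOR 11100100 = 01001101
byte 4: 01111110 XOR 00011111 = 01100001
byte 5: 01110011 XOR 11111101 = 10001110
byte 6: 00100100 XOR 11111101 = 11011001
byte 7: 10110100 XOR 11010010 = 01100110
byte 8: 01000101 XOR 01000110 = 00000011
byte 9: 01010110 XOR 00001000 = 01011110
byte 10: 11110110 XOR 11000000 = 00110110
byte 11: 00100010 XOR 00000010 = 00100000
byte 12: 01111011 XOR 01001100 = 00110111
byte 13: 10101010 XOR 00111000 = 10010010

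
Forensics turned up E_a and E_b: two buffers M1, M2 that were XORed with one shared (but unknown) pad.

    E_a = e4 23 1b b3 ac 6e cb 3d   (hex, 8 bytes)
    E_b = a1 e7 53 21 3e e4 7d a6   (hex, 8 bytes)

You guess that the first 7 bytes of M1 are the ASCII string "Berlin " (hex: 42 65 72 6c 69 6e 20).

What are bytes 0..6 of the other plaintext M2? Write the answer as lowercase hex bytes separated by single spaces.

07 a1 3a fe fb e4 96

First, E_a ⊕ E_b = (M1 ⊕ K) ⊕ (M2 ⊕ K) = M1 ⊕ M2, so the key drops out. Then M2 = (M1 ⊕ M2) ⊕ M1 over the first 7 bytes.
byte 0: (e4 xor a1) xor 42 = 45 xor 42 = 07
byte 1: (23 xor e7) xor 65 = c4 xor 65 = a1
byte 2: (1b xor 53) xor 72 = 48 xor 72 = 3a
byte 3: (b3 xor 21) xor 6c = 92 xor 6c = fe
byte 4: (ac xor 3e) xor 69 = 92 xor 69 = fb
byte 5: (6e xor e4) xor 6e = 8a xor 6e = e4
byte 6: (cb xor 7d) xor 20 = b6 xor 20 = 96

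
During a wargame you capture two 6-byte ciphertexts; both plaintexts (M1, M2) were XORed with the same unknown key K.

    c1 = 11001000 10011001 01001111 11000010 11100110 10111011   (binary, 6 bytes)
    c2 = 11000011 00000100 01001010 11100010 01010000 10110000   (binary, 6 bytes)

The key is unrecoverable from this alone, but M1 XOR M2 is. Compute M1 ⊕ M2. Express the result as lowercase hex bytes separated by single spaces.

0b 9d 05 20 b6 0b

c1 ⊕ c2 = (M1 ⊕ K) ⊕ (M2 ⊕ K) = M1 ⊕ M2 — the shared key cancels under XOR.
byte 0: c8 xor c3 = 0b
byte 1: 99 xor 04 = 9d
byte 2: 4f xor 4a = 05
byte 3: c2 xor e2 = 20
byte 4: e6 xor 50 = b6
byte 5: bb xor b0 = 0b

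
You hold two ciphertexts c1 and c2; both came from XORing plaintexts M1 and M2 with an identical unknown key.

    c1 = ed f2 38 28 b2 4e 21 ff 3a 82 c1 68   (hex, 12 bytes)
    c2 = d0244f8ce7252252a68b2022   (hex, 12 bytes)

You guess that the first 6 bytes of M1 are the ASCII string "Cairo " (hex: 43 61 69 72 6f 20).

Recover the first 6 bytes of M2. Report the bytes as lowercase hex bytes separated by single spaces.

First, c1 ⊕ c2 = (M1 ⊕ K) ⊕ (M2 ⊕ K) = M1 ⊕ M2, so the key drops out. Then M2 = (M1 ⊕ M2) ⊕ M1 over the first 6 bytes.
byte 0: (ed xor d0) xor 43 = 3d xor 43 = 7e
byte 1: (f2 xor 24) xor 61 = d6 xor 61 = b7
byte 2: (38 xor 4f) xor 69 = 77 xor 69 = 1e
byte 3: (28 xor 8c) xor 72 = a4 xor 72 = d6
byte 4: (b2 xor e7) xor 6f = 55 xor 6f = 3a
byte 5: (4e xor 25) xor 20 = 6b xor 20 = 4b

7e b7 1e d6 3a 4b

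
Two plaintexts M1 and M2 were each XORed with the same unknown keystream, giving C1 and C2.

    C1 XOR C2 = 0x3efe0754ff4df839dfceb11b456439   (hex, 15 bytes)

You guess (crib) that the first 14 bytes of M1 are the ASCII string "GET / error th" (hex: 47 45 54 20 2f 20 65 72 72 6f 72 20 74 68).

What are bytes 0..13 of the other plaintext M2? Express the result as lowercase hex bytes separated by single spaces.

79 bb 53 74 d0 6d 9d 4b ad a1 c3 3b 31 0c

Since C1 ⊕ C2 = M1 ⊕ M2, XORing with the guessed M1 bytes yields the corresponding M2 bytes: M2 = (C1 ⊕ C2) ⊕ M1.
 62 ⊕  71 = 121
254 ⊕  69 = 187
  7 ⊕  84 =  83
 84 ⊕  32 = 116
255 ⊕  47 = 208
 77 ⊕  32 = 109
248 ⊕ 101 = 157
 57 ⊕ 114 =  75
223 ⊕ 114 = 173
206 ⊕ 111 = 161
177 ⊕ 114 = 195
 27 ⊕  32 =  59
 69 ⊕ 116 =  49
100 ⊕ 104 =  12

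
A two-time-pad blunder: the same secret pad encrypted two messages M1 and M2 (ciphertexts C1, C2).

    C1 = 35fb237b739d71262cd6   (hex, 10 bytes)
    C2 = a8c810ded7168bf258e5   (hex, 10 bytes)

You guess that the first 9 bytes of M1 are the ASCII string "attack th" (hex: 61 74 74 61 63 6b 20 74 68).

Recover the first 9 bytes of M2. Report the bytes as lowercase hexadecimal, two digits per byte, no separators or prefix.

First, C1 ⊕ C2 = (M1 ⊕ K) ⊕ (M2 ⊕ K) = M1 ⊕ M2, so the key drops out. Then M2 = (M1 ⊕ M2) ⊕ M1 over the first 9 bytes.
byte 0: (35 XOR a8) XOR 61 = 9d XOR 61 = fc
byte 1: (fb XOR c8) XOR 74 = 33 XOR 74 = 47
byte 2: (23 XOR 10) XOR 74 = 33 XOR 74 = 47
byte 3: (7b XOR de) XOR 61 = a5 XOR 61 = c4
byte 4: (73 XOR d7) XOR 63 = a4 XOR 63 = c7
byte 5: (9d XOR 16) XOR 6b = 8b XOR 6b = e0
byte 6: (71 XOR 8b) XOR 20 = fa XOR 20 = da
byte 7: (26 XOR f2) XOR 74 = d4 XOR 74 = a0
byte 8: (2c XOR 58) XOR 68 = 74 XOR 68 = 1c

fc4747c4c7e0daa01c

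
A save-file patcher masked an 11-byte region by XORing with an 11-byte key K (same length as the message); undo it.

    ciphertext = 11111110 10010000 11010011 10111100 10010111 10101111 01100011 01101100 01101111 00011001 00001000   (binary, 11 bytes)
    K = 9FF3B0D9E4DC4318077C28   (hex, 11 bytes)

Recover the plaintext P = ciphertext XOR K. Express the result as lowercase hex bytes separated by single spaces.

61 63 63 65 73 73 20 74 68 65 20

fe ^ 9f = 61
90 ^ f3 = 63
d3 ^ b0 = 63
bc ^ d9 = 65
97 ^ e4 = 73
af ^ dc = 73
63 ^ 43 = 20
6c ^ 18 = 74
6f ^ 07 = 68
19 ^ 7c = 65
08 ^ 28 = 20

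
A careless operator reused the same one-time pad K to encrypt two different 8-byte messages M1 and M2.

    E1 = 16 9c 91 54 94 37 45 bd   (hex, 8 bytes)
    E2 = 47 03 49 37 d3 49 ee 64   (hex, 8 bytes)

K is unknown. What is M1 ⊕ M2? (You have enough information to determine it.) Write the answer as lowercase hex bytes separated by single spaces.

E1 ⊕ E2 = (M1 ⊕ K) ⊕ (M2 ⊕ K) = M1 ⊕ M2 — the shared key cancels under XOR.
16 ^ 47 = 51
9c ^ 03 = 9f
91 ^ 49 = d8
54 ^ 37 = 63
94 ^ d3 = 47
37 ^ 49 = 7e
45 ^ ee = ab
bd ^ 64 = d9

51 9f d8 63 47 7e ab d9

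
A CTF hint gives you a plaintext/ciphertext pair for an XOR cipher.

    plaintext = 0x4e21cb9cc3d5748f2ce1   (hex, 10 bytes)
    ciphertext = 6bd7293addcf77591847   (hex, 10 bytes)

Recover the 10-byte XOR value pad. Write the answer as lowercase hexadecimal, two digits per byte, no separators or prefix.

Since ciphertext = plaintext ⊕ pad, XORing both sides with plaintext gives pad = plaintext ⊕ ciphertext.
4e xor 6b = 25
21 xor d7 = f6
cb xor 29 = e2
9c xor 3a = a6
c3 xor dd = 1e
d5 xor cf = 1a
74 xor 77 = 03
8f xor 59 = d6
2c xor 18 = 34
e1 xor 47 = a6

25f6e2a61e1a03d634a6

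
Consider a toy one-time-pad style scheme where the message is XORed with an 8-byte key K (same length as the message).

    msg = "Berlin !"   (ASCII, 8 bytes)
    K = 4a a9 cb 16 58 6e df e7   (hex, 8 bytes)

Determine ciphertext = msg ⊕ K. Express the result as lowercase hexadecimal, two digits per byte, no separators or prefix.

08ccb97a3100ffc6

XOR is its own inverse, so applying the key byte-wise gives the result directly.
byte 0: 42 XOR 4a = 08
byte 1: 65 XOR a9 = cc
byte 2: 72 XOR cb = b9
byte 3: 6c XOR 16 = 7a
byte 4: 69 XOR 58 = 31
byte 5: 6e XOR 6e = 00
byte 6: 20 XOR df = ff
byte 7: 21 XOR e7 = c6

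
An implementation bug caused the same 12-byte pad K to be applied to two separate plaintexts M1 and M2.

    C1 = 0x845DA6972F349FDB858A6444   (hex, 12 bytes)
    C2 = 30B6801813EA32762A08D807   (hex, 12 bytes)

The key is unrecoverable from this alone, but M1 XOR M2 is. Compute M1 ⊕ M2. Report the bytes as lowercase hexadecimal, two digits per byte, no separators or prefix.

C1 ⊕ C2 = (M1 ⊕ K) ⊕ (M2 ⊕ K) = M1 ⊕ M2 — the shared key cancels under XOR.
byte 0: 84 ⊕ 30 = b4
byte 1: 5d ⊕ b6 = eb
byte 2: a6 ⊕ 80 = 26
byte 3: 97 ⊕ 18 = 8f
byte 4: 2f ⊕ 13 = 3c
byte 5: 34 ⊕ ea = de
byte 6: 9f ⊕ 32 = ad
byte 7: db ⊕ 76 = ad
byte 8: 85 ⊕ 2a = af
byte 9: 8a ⊕ 08 = 82
byte 10: 64 ⊕ d8 = bc
byte 11: 44 ⊕ 07 = 43

b4eb268f3cdeadadaf82bc43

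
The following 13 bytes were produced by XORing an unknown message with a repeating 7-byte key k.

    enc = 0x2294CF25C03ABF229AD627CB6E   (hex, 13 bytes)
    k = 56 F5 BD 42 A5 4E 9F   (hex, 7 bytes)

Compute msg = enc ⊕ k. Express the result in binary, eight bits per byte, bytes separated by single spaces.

01110100 01100001 01110010 01100111 01100101 01110100 00100000 01110100 01101111 01101011 01100101 01101110 00100000

The 7-byte key repeats, so the effective keystream is 56 f5 bd 42 a5 4e 9f 56 f5 bd 42 a5 4e.
byte 0: 00100010 xor 01010110 = 01110100
byte 1: 10010100 xor 11110101 = 01100001
byte 2: 11001111 xor 10111101 = 01110010
byte 3: 00100101 xor 01000010 = 01100111
byte 4: 11000000 xor 10100101 = 01100101
byte 5: 00111010 xor 01001110 = 01110100
byte 6: 10111111 xor 10011111 = 00100000
byte 7: 00100010 xor 01010110 = 01110100
byte 8: 10011010 xor 11110101 = 01101111
byte 9: 11010110 xor 10111101 = 01101011
byte 10: 00100111 xor 01000010 = 01100101
byte 11: 11001011 xor 10100101 = 01101110
byte 12: 01101110 xor 01001110 = 00100000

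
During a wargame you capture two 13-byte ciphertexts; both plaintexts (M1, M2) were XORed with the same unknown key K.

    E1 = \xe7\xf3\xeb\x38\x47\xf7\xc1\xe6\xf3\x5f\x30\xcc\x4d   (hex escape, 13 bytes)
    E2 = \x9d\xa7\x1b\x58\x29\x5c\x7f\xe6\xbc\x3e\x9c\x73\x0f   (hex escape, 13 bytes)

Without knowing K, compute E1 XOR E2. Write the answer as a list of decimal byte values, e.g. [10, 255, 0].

[122, 84, 240, 96, 110, 171, 190, 0, 79, 97, 172, 191, 66]

E1 ⊕ E2 = (M1 ⊕ K) ⊕ (M2 ⊕ K) = M1 ⊕ M2 — the shared key cancels under XOR.
e7 ⊕ 9d = 7a
f3 ⊕ a7 = 54
eb ⊕ 1b = f0
38 ⊕ 58 = 60
47 ⊕ 29 = 6e
f7 ⊕ 5c = ab
c1 ⊕ 7f = be
e6 ⊕ e6 = 00
f3 ⊕ bc = 4f
5f ⊕ 3e = 61
30 ⊕ 9c = ac
cc ⊕ 73 = bf
4d ⊕ 0f = 42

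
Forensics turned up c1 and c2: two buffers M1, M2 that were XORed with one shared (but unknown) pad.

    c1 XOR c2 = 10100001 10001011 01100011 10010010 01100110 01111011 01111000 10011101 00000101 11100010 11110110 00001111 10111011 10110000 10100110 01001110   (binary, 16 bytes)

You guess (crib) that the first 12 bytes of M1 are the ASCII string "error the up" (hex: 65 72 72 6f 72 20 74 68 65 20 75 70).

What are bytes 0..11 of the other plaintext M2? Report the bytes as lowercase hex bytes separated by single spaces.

c4 f9 11 fd 14 5b 0c f5 60 c2 83 7f

Since c1 ⊕ c2 = M1 ⊕ M2, XORing with the guessed M1 bytes yields the corresponding M2 bytes: M2 = (c1 ⊕ c2) ⊕ M1.
10100001 ⊕ 01100101 = 11000100
10001011 ⊕ 01110010 = 11111001
01100011 ⊕ 01110010 = 00010001
10010010 ⊕ 01101111 = 11111101
01100110 ⊕ 01110010 = 00010100
01111011 ⊕ 00100000 = 01011011
01111000 ⊕ 01110100 = 00001100
10011101 ⊕ 01101000 = 11110101
00000101 ⊕ 01100101 = 01100000
11100010 ⊕ 00100000 = 11000010
11110110 ⊕ 01110101 = 10000011
00001111 ⊕ 01110000 = 01111111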